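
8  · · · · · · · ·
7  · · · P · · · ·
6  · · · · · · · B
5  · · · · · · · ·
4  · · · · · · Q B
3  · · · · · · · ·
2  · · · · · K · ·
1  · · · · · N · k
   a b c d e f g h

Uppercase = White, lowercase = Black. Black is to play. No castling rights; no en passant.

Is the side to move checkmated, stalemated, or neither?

Black to move; black king on h1.
In check: no.
King squares — g1: attacked by Kf2; g2: attacked by Kf2; h2: attacked by Nf1.
Legal moves for Black: none.
Not in check and no legal moves → stalemate.

stalemate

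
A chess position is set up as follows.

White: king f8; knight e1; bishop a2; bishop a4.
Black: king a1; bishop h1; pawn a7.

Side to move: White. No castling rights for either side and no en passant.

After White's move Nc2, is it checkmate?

no

After Nc2: black king on a1; in check: yes, from the white knight on c2.
Black has 2 legal replies: Kb2, Kxa2.
In check but a legal move exists → not checkmate.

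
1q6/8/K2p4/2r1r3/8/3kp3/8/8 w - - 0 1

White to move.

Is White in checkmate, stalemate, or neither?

stalemate

White to move; white king on a6.
In check: no.
King squares — a5: attacked by Rc5; b5: attacked by Rc5; b6: attacked by Qb8; a7: attacked by Qb8; b7: attacked by Qb8.
Legal moves for White: none.
Not in check and no legal moves → stalemate.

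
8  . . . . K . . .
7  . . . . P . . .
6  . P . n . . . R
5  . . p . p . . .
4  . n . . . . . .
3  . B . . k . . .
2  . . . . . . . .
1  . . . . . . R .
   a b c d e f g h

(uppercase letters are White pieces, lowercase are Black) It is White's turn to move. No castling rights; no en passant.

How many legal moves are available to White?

4

White to move; king on e8.
In check: yes, from the black knight on d6.
Legal moves: Kf8, Kd8, Kd7, Rxd6.
Count: 4.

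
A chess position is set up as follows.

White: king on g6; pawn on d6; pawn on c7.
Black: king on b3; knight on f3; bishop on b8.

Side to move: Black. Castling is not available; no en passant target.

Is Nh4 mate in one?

no

After Nh4: white king on g6; in check: yes, from the black knight on h4.
White has 7 legal replies: Kh7, Kg7, Kf7, Kh6, Kf6, Kh5, Kg5.
In check but a legal move exists → not checkmate.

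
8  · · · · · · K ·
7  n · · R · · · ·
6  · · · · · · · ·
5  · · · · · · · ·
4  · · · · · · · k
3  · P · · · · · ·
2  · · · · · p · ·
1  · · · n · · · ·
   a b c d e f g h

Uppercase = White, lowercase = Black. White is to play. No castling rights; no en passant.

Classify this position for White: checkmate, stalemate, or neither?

White to move; white king on g8.
In check: no.
Legal moves for White include: Kh8, Kf8, Kh7, Kg7, Kf7, Rd8, Rh7+, Rg7, Rf7, Re7, Rc7, Rb7, Rxa7, Rd6, Rd5, Rd4+, Rd3, Rd2, ... (list truncated; more exist).
White has legal moves and is not in check → neither.

neither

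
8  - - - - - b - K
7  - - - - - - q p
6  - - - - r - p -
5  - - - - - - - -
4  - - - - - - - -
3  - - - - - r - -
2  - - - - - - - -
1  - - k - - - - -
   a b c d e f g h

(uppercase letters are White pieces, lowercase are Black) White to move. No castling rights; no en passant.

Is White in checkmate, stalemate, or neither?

White to move; white king on h8.
In check: yes, from the black queen on g7.
King squares — g7: attacked by Bf8; h7: attacked by Qg7; g8: attacked by Qg7.
Legal moves for White: none.
In check with no legal moves → checkmate.

checkmate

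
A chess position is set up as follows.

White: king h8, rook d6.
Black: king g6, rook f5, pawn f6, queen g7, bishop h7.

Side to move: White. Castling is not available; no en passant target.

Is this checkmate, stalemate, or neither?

checkmate

White to move; white king on h8.
In check: yes, from the black queen on g7.
King squares — g7: attacked by Kg6; h7: attacked by Kg6; g8: attacked by Qg7.
Legal moves for White: none.
In check with no legal moves → checkmate.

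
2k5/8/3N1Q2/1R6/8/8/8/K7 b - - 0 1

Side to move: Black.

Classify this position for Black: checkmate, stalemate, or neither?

Black to move; black king on c8.
In check: yes, from the white knight on d6.
King squares — b7: attacked by Rb5; c7: available; d7: available; b8: attacked by Rb5; d8: attacked by Qf6.
Legal moves for Black: Kd7, Kc7.
Black is in check but has 2 legal moves → neither.

neither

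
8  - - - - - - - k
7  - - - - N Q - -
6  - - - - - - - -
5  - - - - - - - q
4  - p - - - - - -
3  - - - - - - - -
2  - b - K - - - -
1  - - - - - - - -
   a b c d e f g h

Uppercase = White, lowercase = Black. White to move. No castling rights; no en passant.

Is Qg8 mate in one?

yes

After Qg8: black king on h8; in check: yes, from the white queen on g8.
King squares — g7: attacked by Qg8; h7: attacked by Qg8; g8: attacked by Ne7.
Black has no legal moves → checkmate.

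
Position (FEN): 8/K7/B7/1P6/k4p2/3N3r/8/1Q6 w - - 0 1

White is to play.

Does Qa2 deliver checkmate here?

After Qa2: black king on a4; in check: yes, from the white queen on a2.
King squares — a3: attacked by Qa2; b3: attacked by Qa2; b4: attacked by Nd3; a5: attacked by Qa2; b5: attacked by Ba6.
Black has no legal moves → checkmate.

yes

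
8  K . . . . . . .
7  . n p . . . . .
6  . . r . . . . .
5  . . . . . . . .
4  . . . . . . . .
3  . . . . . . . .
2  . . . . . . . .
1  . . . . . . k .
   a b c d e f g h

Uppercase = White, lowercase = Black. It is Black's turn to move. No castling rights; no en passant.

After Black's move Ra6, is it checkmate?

no

After Ra6: white king on a8; in check: yes, from the black rook on a6.
White has 2 legal replies: Kb8, Kxb7.
In check but a legal move exists → not checkmate.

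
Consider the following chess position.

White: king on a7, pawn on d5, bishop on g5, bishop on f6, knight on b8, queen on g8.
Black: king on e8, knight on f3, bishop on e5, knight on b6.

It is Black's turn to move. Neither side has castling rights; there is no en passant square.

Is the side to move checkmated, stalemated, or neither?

checkmate

Black to move; black king on e8.
In check: yes, from the white queen on g8.
King squares — d7: attacked by Nb8; e7: attacked by Bf6; f7: attacked by Qg8; d8: attacked by Bf6; f8: attacked by Qg8.
Legal moves for Black: none.
In check with no legal moves → checkmate.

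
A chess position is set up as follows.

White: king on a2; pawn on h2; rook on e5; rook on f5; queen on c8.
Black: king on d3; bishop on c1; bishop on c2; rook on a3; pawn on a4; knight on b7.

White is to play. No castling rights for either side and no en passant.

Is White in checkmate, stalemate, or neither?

checkmate

White to move; white king on a2.
In check: yes, from the black rook on a3.
King squares — a1: attacked by Ra3; b1: attacked by Bc2; b2: attacked by Bc1; a3: attacked by Bc1; b3: attacked by Bc2.
Legal moves for White: none.
In check with no legal moves → checkmate.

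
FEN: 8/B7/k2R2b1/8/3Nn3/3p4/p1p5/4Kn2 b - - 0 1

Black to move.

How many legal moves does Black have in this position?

Black to move; king on a6.
In check: yes, from the white rook on d6.
Legal moves: Kb7, Kxa7, Ka5, Nxd6.
Count: 4.

4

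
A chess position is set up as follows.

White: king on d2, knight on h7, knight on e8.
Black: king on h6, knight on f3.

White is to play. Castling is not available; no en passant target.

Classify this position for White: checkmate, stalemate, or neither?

White to move; white king on d2.
In check: yes, from the black knight on f3.
King squares — c1: available; d1: available; e1: attacked by Nf3; c2: available; e2: available; c3: available; d3: available; e3: available.
Legal moves for White: Ke3, Kd3, Kc3, Ke2, Kc2, Kd1, Kc1.
White is in check but has 7 legal moves → neither.

neither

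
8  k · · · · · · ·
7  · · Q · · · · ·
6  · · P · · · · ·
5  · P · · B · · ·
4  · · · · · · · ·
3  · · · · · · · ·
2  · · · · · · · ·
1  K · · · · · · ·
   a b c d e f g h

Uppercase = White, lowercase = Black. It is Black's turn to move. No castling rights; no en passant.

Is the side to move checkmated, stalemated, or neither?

stalemate

Black to move; black king on a8.
In check: no.
King squares — a7: attacked by Qc7; b7: attacked by Pc6; b8: attacked by Qc7.
Legal moves for Black: none.
Not in check and no legal moves → stalemate.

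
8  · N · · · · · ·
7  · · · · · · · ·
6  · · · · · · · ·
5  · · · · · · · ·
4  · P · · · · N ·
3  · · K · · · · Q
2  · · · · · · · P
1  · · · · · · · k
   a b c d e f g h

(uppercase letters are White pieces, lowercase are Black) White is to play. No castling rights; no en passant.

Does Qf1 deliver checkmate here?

After Qf1: black king on h1; in check: yes, from the white queen on f1.
King squares — g1: attacked by Qf1; g2: attacked by Qf1; h2: attacked by Ng4.
Black has no legal moves → checkmate.

yes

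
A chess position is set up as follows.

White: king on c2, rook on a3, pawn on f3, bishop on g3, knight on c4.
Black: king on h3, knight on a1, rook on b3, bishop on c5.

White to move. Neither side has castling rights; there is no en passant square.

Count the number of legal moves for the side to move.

White to move; king on c2.
In check: yes, from the black knight on a1.
Legal moves: Kd2, Kd1, Kc1, Rxa1.
Count: 4.

4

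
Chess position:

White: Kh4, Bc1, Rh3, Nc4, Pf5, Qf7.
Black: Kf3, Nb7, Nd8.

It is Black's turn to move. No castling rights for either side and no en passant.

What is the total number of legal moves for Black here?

Black to move; king on f3.
In check: yes, from the white rook on h3.
Legal moves: Ke4, Kg2, Kf2, Ke2.
Count: 4.

4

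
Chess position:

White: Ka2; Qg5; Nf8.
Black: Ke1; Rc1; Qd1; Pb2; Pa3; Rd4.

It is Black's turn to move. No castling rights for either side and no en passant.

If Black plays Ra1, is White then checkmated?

yes

After Ra1: white king on a2; in check: yes, from the black rook on a1.
King squares — a1: attacked by Qd1; b1: attacked by Ra1; b2: attacked by Pa3; a3: attacked by Ra1; b3: attacked by Qd1.
White has no legal moves → checkmate.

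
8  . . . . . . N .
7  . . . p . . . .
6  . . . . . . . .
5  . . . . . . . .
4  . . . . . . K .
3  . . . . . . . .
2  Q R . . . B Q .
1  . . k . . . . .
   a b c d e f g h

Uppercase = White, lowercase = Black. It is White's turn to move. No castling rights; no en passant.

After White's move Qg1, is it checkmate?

yes

After Qg1: black king on c1; in check: yes, from the white queen on g1.
King squares — b1: attacked by Qg1; d1: attacked by Qg1; b2: attacked by Qa2; c2: attacked by Rb2; d2: attacked by Rb2.
Black has no legal moves → checkmate.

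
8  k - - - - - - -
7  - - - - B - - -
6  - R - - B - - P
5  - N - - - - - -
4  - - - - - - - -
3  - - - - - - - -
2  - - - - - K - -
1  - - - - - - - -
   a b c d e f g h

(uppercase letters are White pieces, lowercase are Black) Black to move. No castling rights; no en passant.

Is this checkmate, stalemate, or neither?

Black to move; black king on a8.
In check: no.
King squares — a7: attacked by Nb5; b7: attacked by Rb6; b8: attacked by Rb6.
Legal moves for Black: none.
Not in check and no legal moves → stalemate.

stalemate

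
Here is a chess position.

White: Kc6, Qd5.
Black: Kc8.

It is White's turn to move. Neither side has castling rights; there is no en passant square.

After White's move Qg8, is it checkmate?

After Qg8: black king on c8; in check: yes, from the white queen on g8.
King squares — b7: attacked by Kc6; c7: attacked by Kc6; d7: attacked by Kc6; b8: attacked by Qg8; d8: attacked by Qg8.
Black has no legal moves → checkmate.

yes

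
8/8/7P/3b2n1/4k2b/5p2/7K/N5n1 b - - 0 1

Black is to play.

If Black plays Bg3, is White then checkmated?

After Bg3: white king on h2; in check: yes, from the black bishop on g3.
White has 3 legal replies: Kxg3, Kh1, Kxg1.
In check but a legal move exists → not checkmate.

no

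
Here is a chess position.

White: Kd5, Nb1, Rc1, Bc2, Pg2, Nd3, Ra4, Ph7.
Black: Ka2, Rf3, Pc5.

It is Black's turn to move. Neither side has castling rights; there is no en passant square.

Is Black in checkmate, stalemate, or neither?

checkmate

Black to move; black king on a2.
In check: yes, from the white rook on a4.
King squares — a1: attacked by Ra4; b1: attacked by Rc1; b2: attacked by Nd3; a3: attacked by Nb1; b3: attacked by Bc2.
Legal moves for Black: none.
In check with no legal moves → checkmate.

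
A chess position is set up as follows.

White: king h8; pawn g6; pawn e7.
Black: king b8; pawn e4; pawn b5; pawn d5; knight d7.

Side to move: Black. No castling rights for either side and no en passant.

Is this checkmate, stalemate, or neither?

neither

Black to move; black king on b8.
In check: no.
Legal moves for Black: Kc8, Ka8, Kc7, Kb7, Ka7, Nf8, Nf6, Nb6, Ne5, Nc5, d4, b4, e3.
Black has 13 legal moves and is not in check → neither.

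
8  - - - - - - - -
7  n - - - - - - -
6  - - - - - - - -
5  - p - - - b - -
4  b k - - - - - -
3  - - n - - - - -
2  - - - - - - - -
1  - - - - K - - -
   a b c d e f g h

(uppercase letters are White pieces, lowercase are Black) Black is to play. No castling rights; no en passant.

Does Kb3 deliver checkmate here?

After Kb3: white king on e1; in check: no.
White is not in check, so this cannot be checkmate.

no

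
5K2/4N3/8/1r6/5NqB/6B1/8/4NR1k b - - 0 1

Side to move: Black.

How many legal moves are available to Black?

0

Black to move; king on h1.
In check: yes, from the white rook on f1.
Legal moves: none.
Count: 0.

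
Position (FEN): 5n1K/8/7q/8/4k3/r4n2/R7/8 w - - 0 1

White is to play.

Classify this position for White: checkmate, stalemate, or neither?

White to move; white king on h8.
In check: yes, from the black queen on h6.
Legal moves for White: Kg8.
White is in check but has 1 legal move → neither.

neither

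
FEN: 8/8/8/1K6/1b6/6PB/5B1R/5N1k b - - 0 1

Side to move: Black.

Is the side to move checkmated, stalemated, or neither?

Black to move; black king on h1.
In check: yes, from the white rook on h2.
King squares — g1: attacked by Bf2; g2: attacked by Rh2; h2: attacked by Nf1.
Legal moves for Black: none.
In check with no legal moves → checkmate.

checkmate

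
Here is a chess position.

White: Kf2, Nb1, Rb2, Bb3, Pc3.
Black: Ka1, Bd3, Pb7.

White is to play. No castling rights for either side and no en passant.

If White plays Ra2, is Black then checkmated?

no

After Ra2: black king on a1; in check: yes, from the white rook on a2.
Black has 1 legal reply: Kxb1.
In check but a legal move exists → not checkmate.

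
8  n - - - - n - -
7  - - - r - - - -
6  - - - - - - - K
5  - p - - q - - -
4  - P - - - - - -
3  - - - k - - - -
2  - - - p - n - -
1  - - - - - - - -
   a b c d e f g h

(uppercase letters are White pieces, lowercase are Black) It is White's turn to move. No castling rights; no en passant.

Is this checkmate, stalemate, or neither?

White to move; white king on h6.
In check: no.
King squares — g5: attacked by Qe5; h5: attacked by Qe5; g6: attacked by Nf8; g7: attacked by Qe5; h7: attacked by Rd7.
Legal moves for White: none.
Not in check and no legal moves → stalemate.

stalemate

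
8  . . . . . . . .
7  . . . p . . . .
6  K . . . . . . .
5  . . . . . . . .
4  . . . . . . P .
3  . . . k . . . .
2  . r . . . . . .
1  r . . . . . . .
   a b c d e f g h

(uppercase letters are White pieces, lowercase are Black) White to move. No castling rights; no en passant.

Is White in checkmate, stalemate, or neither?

White to move; white king on a6.
In check: yes, from the black rook on a1.
King squares — a5: attacked by Ra1; b5: attacked by Rb2; b6: attacked by Rb2; a7: attacked by Ra1; b7: attacked by Rb2.
Legal moves for White: none.
In check with no legal moves → checkmate.

checkmate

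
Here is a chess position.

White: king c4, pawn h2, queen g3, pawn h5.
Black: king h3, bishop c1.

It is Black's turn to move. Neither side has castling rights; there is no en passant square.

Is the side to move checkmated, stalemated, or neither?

checkmate

Black to move; black king on h3.
In check: yes, from the white queen on g3.
King squares — g2: attacked by Qg3; h2: attacked by Qg3; g3: attacked by Ph2; g4: attacked by Qg3; h4: attacked by Qg3.
Legal moves for Black: none.
In check with no legal moves → checkmate.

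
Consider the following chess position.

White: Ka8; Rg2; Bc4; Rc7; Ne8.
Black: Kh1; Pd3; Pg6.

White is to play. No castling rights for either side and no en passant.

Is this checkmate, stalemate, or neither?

neither

White to move; white king on a8.
In check: no.
Legal moves for White include: Ng7, Nf6, Nd6, Kb8, Kb7, Ka7, Rc8, Rh7+, Rg7, Rf7, Re7, Rd7, Rb7, Ra7, Rc6, Rc5, Bg8, Bf7, ... (list truncated; more exist).
White has legal moves and is not in check → neither.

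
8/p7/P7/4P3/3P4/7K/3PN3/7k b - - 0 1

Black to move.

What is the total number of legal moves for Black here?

Black to move; king on h1.
In check: no.
Legal moves: none.
Count: 0.

0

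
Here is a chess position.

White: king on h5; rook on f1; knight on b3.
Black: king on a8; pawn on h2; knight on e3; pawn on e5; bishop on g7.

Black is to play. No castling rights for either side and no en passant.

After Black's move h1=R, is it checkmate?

After h1=R: white king on h5; in check: yes, from the black rook on h1.
White has 3 legal replies: Kg6, Kg5, Rxh1.
In check but a legal move exists → not checkmate.

no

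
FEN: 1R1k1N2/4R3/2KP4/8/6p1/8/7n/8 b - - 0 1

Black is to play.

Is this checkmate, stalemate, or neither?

Black to move; black king on d8.
In check: yes, from the white rook on b8.
King squares — c7: attacked by Kc6; d7: attacked by Kc6; e7: attacked by Pd6; c8: attacked by Rb8; e8: attacked by Re7.
Legal moves for Black: none.
In check with no legal moves → checkmate.

checkmate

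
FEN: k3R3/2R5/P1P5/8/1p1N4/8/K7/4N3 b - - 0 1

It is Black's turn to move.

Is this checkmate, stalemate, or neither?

Black to move; black king on a8.
In check: yes, from the white rook on e8.
King squares — a7: attacked by Rc7; b7: attacked by Pa6; b8: attacked by Re8.
Legal moves for Black: none.
In check with no legal moves → checkmate.

checkmate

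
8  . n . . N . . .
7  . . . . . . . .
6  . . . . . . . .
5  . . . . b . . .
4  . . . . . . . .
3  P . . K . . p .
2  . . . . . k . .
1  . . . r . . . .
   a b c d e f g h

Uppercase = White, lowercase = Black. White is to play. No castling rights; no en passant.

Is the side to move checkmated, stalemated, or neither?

White to move; white king on d3.
In check: yes, from the black rook on d1.
Legal moves for White: Ke4, Kc4, Kc2.
White is in check but has 3 legal moves → neither.

neither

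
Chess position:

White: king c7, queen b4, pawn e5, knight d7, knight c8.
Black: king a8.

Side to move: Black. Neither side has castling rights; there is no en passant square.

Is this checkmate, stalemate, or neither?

stalemate

Black to move; black king on a8.
In check: no.
King squares — a7: attacked by Nc8; b7: attacked by Qb4; b8: attacked by Qb4.
Legal moves for Black: none.
Not in check and no legal moves → stalemate.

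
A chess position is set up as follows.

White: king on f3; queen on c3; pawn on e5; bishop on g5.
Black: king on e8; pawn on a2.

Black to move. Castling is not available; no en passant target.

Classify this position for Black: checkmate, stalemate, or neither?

neither

Black to move; black king on e8.
In check: no.
Legal moves for Black: Kf8, Kf7, Kd7, a1=Q, a1=R, a1=B, a1=N.
Black has 7 legal moves and is not in check → neither.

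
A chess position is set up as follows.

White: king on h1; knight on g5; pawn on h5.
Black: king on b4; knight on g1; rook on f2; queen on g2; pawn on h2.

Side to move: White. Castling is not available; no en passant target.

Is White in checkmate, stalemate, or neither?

White to move; white king on h1.
In check: yes, from the black queen on g2.
King squares — g1: attacked by Qg2; g2: attacked by Rf2; h2: attacked by Qg2.
Legal moves for White: none.
In check with no legal moves → checkmate.

checkmate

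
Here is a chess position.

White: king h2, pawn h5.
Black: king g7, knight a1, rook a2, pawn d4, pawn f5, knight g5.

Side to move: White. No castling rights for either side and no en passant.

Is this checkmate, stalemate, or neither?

White to move; white king on h2.
In check: yes, from the black rook on a2.
Legal moves for White: Kg3, Kh1, Kg1.
White is in check but has 3 legal moves → neither.

neither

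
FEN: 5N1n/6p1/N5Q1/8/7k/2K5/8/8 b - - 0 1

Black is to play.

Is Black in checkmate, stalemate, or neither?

Black to move; black king on h4.
In check: no.
Legal moves for Black: Nf7, Nxg6, Kh3.
Black has 3 legal moves and is not in check → neither.

neither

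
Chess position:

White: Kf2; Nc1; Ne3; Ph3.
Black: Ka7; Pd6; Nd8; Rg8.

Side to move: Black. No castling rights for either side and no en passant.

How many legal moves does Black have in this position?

20

Black to move; king on a7.
In check: no.
Legal moves: Rh8, Rf8+, Re8, Rg7, Rg6, Rg5, Rg4, Rg3, Rg2+, Rg1, Nf7, Nb7, Ne6, Nc6, Kb8, Ka8, Kb7, Kb6, Ka6, d5.
Count: 20.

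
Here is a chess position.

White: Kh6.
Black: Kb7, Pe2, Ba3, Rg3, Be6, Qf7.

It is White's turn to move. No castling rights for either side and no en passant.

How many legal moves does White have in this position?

0

White to move; king on h6.
In check: no.
Legal moves: none.
Count: 0.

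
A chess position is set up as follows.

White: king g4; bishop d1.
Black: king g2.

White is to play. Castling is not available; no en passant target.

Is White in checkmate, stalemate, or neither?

White to move; white king on g4.
In check: no.
Legal moves for White: Kh5, Kg5, Kf5, Kh4, Kf4, Ba4, Bf3+, Bb3, Be2, Bc2.
White has 10 legal moves and is not in check → neither.

neither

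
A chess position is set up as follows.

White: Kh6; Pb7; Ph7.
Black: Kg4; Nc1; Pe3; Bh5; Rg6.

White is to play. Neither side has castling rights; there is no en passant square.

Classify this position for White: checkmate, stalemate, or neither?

White to move; white king on h6.
In check: yes, from the black rook on g6.
King squares — g5: attacked by Kg4; h5: attacked by Kg4; g6: attacked by Bh5; g7: attacked by Rg6; h7: own pawn.
Legal moves for White: none.
In check with no legal moves → checkmate.

checkmate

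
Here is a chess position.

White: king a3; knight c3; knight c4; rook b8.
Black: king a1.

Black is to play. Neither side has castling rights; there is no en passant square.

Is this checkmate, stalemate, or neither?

Black to move; black king on a1.
In check: no.
King squares — b1: attacked by Nc3; a2: attacked by Ka3; b2: attacked by Ka3.
Legal moves for Black: none.
Not in check and no legal moves → stalemate.

stalemate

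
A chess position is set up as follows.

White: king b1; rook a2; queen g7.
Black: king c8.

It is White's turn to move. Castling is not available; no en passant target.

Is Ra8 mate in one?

yes

After Ra8: black king on c8; in check: yes, from the white rook on a8.
King squares — b7: attacked by Qg7; c7: attacked by Qg7; d7: attacked by Qg7; b8: attacked by Ra8; d8: attacked by Ra8.
Black has no legal moves → checkmate.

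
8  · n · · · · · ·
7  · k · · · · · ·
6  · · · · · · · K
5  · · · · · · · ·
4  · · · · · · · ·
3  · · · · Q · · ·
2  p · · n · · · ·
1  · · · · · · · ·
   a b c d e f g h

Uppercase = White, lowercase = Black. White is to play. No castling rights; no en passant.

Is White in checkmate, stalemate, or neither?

White to move; white king on h6.
In check: no.
Legal moves for White include: Kh7, Kg7, Kg6, Kh5, Kg5, Qe8, Qe7+, Qa7+, Qe6, Qb6+, Qg5, Qe5, Qc5, Qf4, Qe4+, Qd4, Qh3, Qg3, ... (list truncated; more exist).
White has legal moves and is not in check → neither.

neither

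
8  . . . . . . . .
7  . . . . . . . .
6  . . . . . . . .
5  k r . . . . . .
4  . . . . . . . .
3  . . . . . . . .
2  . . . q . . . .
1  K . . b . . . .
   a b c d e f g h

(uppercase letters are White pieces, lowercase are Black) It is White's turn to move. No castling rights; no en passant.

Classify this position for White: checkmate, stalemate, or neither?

stalemate

White to move; white king on a1.
In check: no.
King squares — b1: attacked by Rb5; a2: attacked by Qd2; b2: attacked by Qd2.
Legal moves for White: none.
Not in check and no legal moves → stalemate.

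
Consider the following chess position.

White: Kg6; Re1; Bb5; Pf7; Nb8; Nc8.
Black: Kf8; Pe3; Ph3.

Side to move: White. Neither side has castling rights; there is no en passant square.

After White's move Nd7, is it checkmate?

yes

After Nd7: black king on f8; in check: yes, from the white knight on d7.
King squares — e7: attacked by Nc8; f7: attacked by Kg6; g7: attacked by Kg6; e8: attacked by Pf7; g8: attacked by Pf7.
Black has no legal moves → checkmate.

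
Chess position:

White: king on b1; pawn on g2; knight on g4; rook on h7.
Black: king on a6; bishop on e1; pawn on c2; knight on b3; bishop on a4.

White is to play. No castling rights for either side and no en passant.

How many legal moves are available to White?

3

White to move; king on b1.
In check: yes, from the black pawn on c2.
Legal moves: Kxc2, Kb2, Ka2.
Count: 3.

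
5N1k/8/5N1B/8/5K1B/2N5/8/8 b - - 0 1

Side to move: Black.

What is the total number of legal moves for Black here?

Black to move; king on h8.
In check: no.
Legal moves: none.
Count: 0.

0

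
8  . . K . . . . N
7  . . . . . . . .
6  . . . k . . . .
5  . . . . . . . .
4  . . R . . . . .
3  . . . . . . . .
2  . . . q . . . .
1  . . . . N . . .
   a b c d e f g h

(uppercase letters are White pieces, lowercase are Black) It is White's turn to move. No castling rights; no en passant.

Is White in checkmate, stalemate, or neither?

White to move; white king on c8.
In check: no.
Legal moves for White include: Nf7+, Ng6, Kd8, Kb8, Kb7, Rc7, Rc6+, Rc5, Rh4, Rg4, Rf4, Re4, Rd4+, Rb4, Ra4, Rc3, Rc2, Rc1, ... (list truncated; more exist).
White has legal moves and is not in check → neither.

neither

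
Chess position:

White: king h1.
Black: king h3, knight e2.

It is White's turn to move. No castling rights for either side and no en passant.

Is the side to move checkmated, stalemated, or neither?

stalemate

White to move; white king on h1.
In check: no.
King squares — g1: attacked by Ne2; g2: attacked by Kh3; h2: attacked by Kh3.
Legal moves for White: none.
Not in check and no legal moves → stalemate.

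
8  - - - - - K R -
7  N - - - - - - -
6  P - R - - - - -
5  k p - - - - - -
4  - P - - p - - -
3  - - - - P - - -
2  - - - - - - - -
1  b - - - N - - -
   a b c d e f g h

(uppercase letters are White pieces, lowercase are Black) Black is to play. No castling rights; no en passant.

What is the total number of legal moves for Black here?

Black to move; king on a5.
In check: yes, from the white pawn on b4.
Legal moves: Kxb4, Ka4.
Count: 2.

2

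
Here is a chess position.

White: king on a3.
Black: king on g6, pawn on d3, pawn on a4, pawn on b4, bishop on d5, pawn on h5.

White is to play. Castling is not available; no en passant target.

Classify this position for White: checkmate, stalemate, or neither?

neither

White to move; white king on a3.
In check: yes, from the black pawn on b4.
Legal moves for White: Kxb4, Kxa4, Kb2.
White is in check but has 3 legal moves → neither.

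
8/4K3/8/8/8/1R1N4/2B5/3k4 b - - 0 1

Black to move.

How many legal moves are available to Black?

3

Black to move; king on d1.
In check: yes, from the white bishop on c2.
Legal moves: Ke2, Kd2, Kxc2.
Count: 3.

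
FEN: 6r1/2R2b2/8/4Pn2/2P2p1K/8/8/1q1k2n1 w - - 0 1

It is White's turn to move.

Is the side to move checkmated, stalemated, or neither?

White to move; white king on h4.
In check: yes, from the black knight on f5.
King squares — g3: attacked by Pf4; h3: attacked by Ng1; g4: attacked by Rg8; g5: attacked by Rg8; h5: attacked by Bf7.
Legal moves for White: none.
In check with no legal moves → checkmate.

checkmate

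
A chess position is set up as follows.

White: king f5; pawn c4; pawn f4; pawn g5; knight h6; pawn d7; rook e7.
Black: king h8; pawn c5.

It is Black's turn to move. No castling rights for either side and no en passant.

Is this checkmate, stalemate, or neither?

Black to move; black king on h8.
In check: no.
King squares — g7: attacked by Re7; h7: attacked by Re7; g8: attacked by Nh6.
Legal moves for Black: none.
Not in check and no legal moves → stalemate.

stalemate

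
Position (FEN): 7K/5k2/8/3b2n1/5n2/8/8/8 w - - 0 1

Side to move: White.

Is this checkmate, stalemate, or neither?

stalemate

White to move; white king on h8.
In check: no.
King squares — g7: attacked by Kf7; h7: attacked by Ng5; g8: attacked by Kf7.
Legal moves for White: none.
Not in check and no legal moves → stalemate.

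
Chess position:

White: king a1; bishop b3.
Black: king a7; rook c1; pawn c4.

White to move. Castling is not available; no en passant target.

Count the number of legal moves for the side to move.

2

White to move; king on a1.
In check: yes, from the black rook on c1.
Legal moves: Kb2, Ka2.
Count: 2.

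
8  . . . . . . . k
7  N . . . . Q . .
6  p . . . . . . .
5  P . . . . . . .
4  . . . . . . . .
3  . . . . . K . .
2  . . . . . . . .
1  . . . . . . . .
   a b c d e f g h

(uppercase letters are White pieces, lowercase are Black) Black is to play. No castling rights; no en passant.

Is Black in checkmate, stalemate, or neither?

stalemate

Black to move; black king on h8.
In check: no.
King squares — g7: attacked by Qf7; h7: attacked by Qf7; g8: attacked by Qf7.
Legal moves for Black: none.
Not in check and no legal moves → stalemate.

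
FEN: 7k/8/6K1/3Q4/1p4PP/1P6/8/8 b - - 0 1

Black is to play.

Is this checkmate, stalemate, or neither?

Black to move; black king on h8.
In check: no.
King squares — g7: attacked by Kg6; h7: attacked by Kg6; g8: attacked by Qd5.
Legal moves for Black: none.
Not in check and no legal moves → stalemate.

stalemate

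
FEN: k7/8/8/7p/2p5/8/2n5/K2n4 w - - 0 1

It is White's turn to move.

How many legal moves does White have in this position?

2

White to move; king on a1.
In check: yes, from the black knight on c2.
Legal moves: Ka2, Kb1.
Count: 2.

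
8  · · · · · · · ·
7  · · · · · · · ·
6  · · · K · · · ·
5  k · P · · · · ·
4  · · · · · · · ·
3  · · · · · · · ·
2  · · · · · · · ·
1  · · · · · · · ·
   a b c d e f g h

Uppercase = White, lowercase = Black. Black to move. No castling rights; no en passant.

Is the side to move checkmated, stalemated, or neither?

neither

Black to move; black king on a5.
In check: no.
Legal moves for Black: Ka6, Kb5, Kb4, Ka4.
Black has 4 legal moves and is not in check → neither.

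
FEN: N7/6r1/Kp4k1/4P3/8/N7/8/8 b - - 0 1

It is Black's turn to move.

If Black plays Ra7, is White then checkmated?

After Ra7: white king on a6; in check: yes, from the black rook on a7.
White has 3 legal replies: Kxa7, Kxb6, Kb5.
In check but a legal move exists → not checkmate.

no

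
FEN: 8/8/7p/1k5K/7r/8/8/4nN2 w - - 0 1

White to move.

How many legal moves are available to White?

2

White to move; king on h5.
In check: yes, from the black rook on h4.
Legal moves: Kg6, Kxh4.
Count: 2.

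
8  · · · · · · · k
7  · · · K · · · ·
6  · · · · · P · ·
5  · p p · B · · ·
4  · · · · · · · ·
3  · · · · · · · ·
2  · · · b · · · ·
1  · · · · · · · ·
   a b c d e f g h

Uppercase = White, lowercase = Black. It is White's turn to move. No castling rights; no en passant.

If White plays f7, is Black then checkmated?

After f7: black king on h8; in check: yes, from the white bishop on e5.
Black has 1 legal reply: Kh7.
In check but a legal move exists → not checkmate.

no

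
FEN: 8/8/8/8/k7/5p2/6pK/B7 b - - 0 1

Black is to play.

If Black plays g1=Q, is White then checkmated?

no

After g1=Q: white king on h2; in check: yes, from the black queen on g1.
White has 2 legal replies: Kh3, Kxg1.
In check but a legal move exists → not checkmate.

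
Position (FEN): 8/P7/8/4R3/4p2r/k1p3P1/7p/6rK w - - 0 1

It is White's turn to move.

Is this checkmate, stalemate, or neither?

checkmate

White to move; white king on h1.
In check: yes, from the black rook on g1.
King squares — g1: attacked by Ph2; g2: attacked by Rg1; h2: attacked by Rh4.
Legal moves for White: none.
In check with no legal moves → checkmate.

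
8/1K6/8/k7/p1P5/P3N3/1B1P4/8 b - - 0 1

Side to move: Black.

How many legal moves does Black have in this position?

Black to move; king on a5.
In check: no.
Legal moves: none.
Count: 0.

0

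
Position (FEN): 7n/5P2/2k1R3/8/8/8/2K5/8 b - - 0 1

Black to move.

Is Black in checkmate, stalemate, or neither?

neither

Black to move; black king on c6.
In check: yes, from the white rook on e6.
Legal moves for Black: Kd7, Kc7, Kb7, Kd5, Kc5, Kb5.
Black is in check but has 6 legal moves → neither.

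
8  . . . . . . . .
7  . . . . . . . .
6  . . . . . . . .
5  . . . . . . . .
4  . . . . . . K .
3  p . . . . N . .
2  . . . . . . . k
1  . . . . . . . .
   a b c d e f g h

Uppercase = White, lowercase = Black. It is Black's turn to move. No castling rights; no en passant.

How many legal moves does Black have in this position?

2

Black to move; king on h2.
In check: yes, from the white knight on f3.
Legal moves: Kg2, Kh1.
Count: 2.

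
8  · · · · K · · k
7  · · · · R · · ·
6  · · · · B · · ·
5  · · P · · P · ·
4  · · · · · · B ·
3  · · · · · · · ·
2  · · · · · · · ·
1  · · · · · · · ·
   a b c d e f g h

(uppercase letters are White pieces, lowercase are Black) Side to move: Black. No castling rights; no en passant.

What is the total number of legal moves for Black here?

Black to move; king on h8.
In check: no.
Legal moves: none.
Count: 0.

0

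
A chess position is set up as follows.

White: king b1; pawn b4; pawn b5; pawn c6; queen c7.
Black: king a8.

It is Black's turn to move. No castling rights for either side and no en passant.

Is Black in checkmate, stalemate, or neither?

stalemate

Black to move; black king on a8.
In check: no.
King squares — a7: attacked by Qc7; b7: attacked by Pc6; b8: attacked by Qc7.
Legal moves for Black: none.
Not in check and no legal moves → stalemate.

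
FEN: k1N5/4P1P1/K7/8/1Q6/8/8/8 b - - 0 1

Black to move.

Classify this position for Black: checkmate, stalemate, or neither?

stalemate

Black to move; black king on a8.
In check: no.
King squares — a7: attacked by Ka6; b7: attacked by Qb4; b8: attacked by Qb4.
Legal moves for Black: none.
Not in check and no legal moves → stalemate.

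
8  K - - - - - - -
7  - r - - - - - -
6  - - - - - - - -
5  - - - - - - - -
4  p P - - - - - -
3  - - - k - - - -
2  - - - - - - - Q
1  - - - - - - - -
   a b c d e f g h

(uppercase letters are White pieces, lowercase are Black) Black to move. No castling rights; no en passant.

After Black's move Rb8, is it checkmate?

After Rb8: white king on a8; in check: yes, from the black rook on b8.
White has 3 legal replies: Kxb8, Ka7, Qxb8.
In check but a legal move exists → not checkmate.

no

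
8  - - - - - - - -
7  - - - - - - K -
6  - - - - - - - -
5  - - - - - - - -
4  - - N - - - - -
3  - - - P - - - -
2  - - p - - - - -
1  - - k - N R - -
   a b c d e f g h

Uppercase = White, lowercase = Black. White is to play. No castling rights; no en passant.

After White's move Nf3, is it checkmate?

yes

After Nf3: black king on c1; in check: yes, from the white rook on f1.
King squares — b1: attacked by Rf1; d1: attacked by Rf1; b2: attacked by Nc4; c2: own pawn; d2: attacked by Nf3.
Black has no legal moves → checkmate.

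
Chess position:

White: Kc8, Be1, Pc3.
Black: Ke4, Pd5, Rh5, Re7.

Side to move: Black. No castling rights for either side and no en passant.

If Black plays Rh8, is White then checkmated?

yes

After Rh8: white king on c8; in check: yes, from the black rook on h8.
King squares — b7: attacked by Re7; c7: attacked by Re7; d7: attacked by Re7; b8: attacked by Rh8; d8: attacked by Rh8.
White has no legal moves → checkmate.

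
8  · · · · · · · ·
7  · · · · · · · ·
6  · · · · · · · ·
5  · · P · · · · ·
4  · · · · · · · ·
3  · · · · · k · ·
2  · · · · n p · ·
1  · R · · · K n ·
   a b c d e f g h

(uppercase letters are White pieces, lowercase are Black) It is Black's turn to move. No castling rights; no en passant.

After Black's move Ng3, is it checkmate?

yes

After Ng3: white king on f1; in check: yes, from the black knight on g3.
King squares — e1: attacked by Pf2; g1: attacked by Pf2; e2: attacked by Ng1; f2: attacked by Kf3; g2: attacked by Kf3.
White has no legal moves → checkmate.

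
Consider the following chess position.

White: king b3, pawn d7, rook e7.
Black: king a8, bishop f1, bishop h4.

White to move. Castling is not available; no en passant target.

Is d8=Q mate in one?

yes

After d8=Q: black king on a8; in check: yes, from the white queen on d8.
King squares — a7: attacked by Re7; b7: attacked by Re7; b8: attacked by Qd8.
Black has no legal moves → checkmate.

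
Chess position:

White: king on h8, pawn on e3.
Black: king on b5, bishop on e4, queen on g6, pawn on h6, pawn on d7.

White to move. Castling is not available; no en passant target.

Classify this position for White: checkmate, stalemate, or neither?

stalemate

White to move; white king on h8.
In check: no.
King squares — g7: attacked by Qg6; h7: attacked by Qg6; g8: attacked by Qg6.
Legal moves for White: none.
Not in check and no legal moves → stalemate.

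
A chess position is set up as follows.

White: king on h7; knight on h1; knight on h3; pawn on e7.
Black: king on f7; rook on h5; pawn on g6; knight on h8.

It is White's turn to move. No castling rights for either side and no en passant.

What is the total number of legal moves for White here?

0

White to move; king on h7.
In check: yes, from the black rook on h5.
Legal moves: none.
Count: 0.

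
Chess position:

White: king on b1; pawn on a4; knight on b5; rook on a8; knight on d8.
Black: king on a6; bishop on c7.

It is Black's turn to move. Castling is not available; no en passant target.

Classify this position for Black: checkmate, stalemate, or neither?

neither

Black to move; black king on a6.
In check: yes, from the white rook on a8.
King squares — a5: attacked by Ra8; b5: attacked by Pa4; b6: available; a7: attacked by Nb5; b7: attacked by Nd8.
Legal moves for Black: Kb6.
Black is in check but has 1 legal move → neither.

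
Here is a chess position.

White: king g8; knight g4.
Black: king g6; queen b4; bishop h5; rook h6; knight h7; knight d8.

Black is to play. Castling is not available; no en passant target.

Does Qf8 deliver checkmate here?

yes

After Qf8: white king on g8; in check: yes, from the black queen on f8.
King squares — f7: attacked by Kg6; g7: attacked by Kg6; h7: attacked by Kg6; f8: attacked by Nh7; h8: attacked by Qf8.
White has no legal moves → checkmate.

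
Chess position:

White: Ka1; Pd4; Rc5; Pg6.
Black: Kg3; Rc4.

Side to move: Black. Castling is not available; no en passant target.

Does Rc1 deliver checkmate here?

After Rc1: white king on a1; in check: yes, from the black rook on c1.
White has 3 legal replies: Kb2, Ka2, Rxc1.
In check but a legal move exists → not checkmate.

no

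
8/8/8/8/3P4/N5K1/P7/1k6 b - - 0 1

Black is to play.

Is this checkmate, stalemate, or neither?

Black to move; black king on b1.
In check: yes, from the white knight on a3.
King squares — a1: available; c1: available; a2: available; b2: available; c2: attacked by Na3.
Legal moves for Black: Kb2, Kxa2, Kc1, Ka1.
Black is in check but has 4 legal moves → neither.

neither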